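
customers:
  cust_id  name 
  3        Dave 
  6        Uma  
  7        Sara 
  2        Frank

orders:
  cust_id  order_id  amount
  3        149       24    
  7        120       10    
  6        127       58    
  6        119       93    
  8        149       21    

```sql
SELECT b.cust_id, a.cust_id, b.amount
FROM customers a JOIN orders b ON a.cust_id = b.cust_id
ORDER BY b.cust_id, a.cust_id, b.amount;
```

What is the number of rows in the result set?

4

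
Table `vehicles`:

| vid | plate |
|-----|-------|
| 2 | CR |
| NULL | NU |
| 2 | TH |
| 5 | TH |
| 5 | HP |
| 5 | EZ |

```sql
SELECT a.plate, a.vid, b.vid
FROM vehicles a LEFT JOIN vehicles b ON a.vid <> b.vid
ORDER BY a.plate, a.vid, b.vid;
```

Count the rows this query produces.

13

LEFT JOIN keeps every row from `vehicles a`; unmatched rows get NULL for `vehicles b`'s columns.
Matching on a.vid <> b.vid. A NULL in a compared column never satisfies the condition.
- a row (vid=2): matches 3 b row(s) → 3 output row(s).
- a row (vid=NULL): no match → kept, b columns NULL.
- a row (vid=2): matches 3 b row(s) → 3 output row(s).
- a row (vid=5): matches 2 b row(s) → 2 output row(s).
- a row (vid=5): matches 2 b row(s) → 2 output row(s).
- a row (vid=5): matches 2 b row(s) → 2 output row(s).
Total: 12 matched + 1 padded = 13 rows.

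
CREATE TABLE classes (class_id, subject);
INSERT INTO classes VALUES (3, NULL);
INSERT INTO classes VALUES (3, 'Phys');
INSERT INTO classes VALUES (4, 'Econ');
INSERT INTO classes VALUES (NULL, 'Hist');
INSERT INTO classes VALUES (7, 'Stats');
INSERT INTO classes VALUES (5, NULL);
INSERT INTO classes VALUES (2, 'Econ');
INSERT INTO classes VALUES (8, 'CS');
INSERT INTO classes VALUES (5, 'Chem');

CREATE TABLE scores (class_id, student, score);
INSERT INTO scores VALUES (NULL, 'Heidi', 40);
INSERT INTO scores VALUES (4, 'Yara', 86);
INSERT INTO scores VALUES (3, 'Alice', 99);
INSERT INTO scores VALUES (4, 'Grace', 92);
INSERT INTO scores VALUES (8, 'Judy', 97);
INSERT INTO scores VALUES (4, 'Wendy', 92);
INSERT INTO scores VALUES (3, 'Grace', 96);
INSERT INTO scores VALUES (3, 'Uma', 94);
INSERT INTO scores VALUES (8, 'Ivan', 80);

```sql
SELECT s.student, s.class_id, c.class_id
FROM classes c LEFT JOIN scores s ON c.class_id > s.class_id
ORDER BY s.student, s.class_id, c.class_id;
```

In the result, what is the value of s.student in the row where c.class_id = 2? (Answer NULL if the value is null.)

NULL

LEFT JOIN keeps every row from `classes`; unmatched rows get NULL for `scores`'s columns.
Matching on c.class_id > s.class_id. A NULL in a compared column never satisfies the condition.
Matched pairs: 27; unmatched c rows kept: 4.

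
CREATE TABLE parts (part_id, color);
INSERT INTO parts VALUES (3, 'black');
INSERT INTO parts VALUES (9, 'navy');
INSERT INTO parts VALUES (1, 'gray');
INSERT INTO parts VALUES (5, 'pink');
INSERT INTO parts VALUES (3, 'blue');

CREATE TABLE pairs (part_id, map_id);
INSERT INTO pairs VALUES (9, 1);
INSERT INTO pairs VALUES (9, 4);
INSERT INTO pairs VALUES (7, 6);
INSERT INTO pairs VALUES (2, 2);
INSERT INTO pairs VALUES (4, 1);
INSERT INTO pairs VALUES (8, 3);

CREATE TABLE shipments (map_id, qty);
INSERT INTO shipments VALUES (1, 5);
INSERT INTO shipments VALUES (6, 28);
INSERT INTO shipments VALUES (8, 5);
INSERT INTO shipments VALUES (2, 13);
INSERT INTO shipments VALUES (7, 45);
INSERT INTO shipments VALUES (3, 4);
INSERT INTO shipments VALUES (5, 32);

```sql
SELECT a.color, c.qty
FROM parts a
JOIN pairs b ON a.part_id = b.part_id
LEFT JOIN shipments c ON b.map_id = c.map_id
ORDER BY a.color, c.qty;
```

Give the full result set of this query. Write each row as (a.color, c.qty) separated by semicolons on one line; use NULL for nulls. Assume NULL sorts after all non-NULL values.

Evaluate left to right. First `parts a INNER JOIN pairs b` on part_id: 2 row(s).
Then LEFT JOIN `shipments c` on map_id: each of those 2 rows is kept; rows whose b.map_id has no match in c get NULL for c's columns.

(navy, 5); (navy, NULL)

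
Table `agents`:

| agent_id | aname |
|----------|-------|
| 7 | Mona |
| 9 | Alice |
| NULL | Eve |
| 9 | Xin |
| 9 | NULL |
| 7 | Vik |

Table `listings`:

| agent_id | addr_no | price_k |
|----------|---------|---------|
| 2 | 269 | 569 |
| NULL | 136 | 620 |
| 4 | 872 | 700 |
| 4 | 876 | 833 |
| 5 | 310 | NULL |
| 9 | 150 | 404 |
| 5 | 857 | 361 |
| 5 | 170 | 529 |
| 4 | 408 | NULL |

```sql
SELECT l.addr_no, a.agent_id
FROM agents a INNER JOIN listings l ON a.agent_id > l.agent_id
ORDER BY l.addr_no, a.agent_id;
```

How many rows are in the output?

35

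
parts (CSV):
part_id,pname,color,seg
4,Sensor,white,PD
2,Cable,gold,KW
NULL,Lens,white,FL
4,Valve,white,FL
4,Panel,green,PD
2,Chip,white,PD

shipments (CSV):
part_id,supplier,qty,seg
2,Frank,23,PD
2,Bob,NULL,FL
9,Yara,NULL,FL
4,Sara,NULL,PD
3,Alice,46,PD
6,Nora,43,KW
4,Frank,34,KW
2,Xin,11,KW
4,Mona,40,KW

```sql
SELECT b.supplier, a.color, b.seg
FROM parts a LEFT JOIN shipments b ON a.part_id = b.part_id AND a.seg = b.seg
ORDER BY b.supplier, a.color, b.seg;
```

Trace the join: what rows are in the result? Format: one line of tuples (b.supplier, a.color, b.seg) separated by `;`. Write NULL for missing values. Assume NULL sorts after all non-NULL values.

(Frank, white, PD); (Sara, green, PD); (Sara, white, PD); (Xin, gold, KW); (NULL, white, NULL); (NULL, white, NULL)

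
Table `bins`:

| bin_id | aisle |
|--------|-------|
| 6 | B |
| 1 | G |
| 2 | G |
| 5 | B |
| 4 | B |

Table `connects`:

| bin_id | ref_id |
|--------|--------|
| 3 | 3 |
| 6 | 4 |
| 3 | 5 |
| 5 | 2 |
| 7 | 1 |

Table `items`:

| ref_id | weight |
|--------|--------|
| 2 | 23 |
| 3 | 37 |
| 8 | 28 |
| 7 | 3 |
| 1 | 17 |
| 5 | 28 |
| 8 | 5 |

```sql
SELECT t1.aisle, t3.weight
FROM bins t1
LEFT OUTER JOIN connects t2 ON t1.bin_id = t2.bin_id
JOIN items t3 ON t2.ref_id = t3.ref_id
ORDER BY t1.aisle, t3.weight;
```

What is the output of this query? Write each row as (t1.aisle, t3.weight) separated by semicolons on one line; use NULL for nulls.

Evaluate left to right. First `bins t1 LEFT JOIN connects t2` on bin_id: 5 row(s).
Then INNER JOIN `items t3` on ref_id: keep only rows whose t2.ref_id appears in t3.

(B, 23)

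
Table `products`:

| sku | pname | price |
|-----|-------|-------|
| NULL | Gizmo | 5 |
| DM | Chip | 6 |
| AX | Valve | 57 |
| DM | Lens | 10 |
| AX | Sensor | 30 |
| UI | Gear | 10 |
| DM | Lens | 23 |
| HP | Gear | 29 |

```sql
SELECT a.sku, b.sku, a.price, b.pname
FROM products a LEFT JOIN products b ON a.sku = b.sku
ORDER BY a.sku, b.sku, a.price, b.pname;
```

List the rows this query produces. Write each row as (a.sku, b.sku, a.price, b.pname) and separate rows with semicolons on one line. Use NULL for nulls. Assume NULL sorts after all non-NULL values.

(AX, AX, 30, Sensor); (AX, AX, 30, Valve); (AX, AX, 57, Sensor); (AX, AX, 57, Valve); (DM, DM, 6, Chip); (DM, DM, 6, Lens); (DM, DM, 6, Lens); (DM, DM, 10, Chip); (DM, DM, 10, Lens); (DM, DM, 10, Lens); (DM, DM, 23, Chip); (DM, DM, 23, Lens); (DM, DM, 23, Lens); (HP, HP, 29, Gear); (UI, UI, 10, Gear); (NULL, NULL, 5, NULL)

LEFT JOIN keeps every row from `products a`; unmatched rows get NULL for `products b`'s columns.
Matching on a.sku = b.sku. A NULL in a compared column never satisfies the condition.
- a[0] sku=NULL → no match; kept with NULLs on the b side.
- a[1] sku=DM → 3 match(es) in b → 3 row(s).
- a[2] sku=AX → 2 match(es) in b → 2 row(s).
- a[3] sku=DM → 3 match(es) in b → 3 row(s).
- a[4] sku=AX → 2 match(es) in b → 2 row(s).
- a[5] sku=UI → 1 match(es) in b → 1 row(s).
- a[6] sku=DM → 3 match(es) in b → 3 row(s).
- a[7] sku=HP → 1 match(es) in b → 1 row(s).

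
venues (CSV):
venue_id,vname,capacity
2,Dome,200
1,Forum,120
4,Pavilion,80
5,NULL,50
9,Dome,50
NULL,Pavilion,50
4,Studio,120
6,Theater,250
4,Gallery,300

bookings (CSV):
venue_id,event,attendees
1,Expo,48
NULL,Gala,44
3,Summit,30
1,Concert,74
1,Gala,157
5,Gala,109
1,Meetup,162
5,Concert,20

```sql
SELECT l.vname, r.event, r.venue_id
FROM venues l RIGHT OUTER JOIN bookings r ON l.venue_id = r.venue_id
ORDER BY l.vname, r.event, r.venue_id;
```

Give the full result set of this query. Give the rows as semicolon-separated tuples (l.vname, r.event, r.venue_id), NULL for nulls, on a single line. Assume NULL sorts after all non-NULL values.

(Forum, Concert, 1); (Forum, Expo, 1); (Forum, Gala, 1); (Forum, Meetup, 1); (NULL, Concert, 5); (NULL, Gala, 5); (NULL, Gala, NULL); (NULL, Summit, 3)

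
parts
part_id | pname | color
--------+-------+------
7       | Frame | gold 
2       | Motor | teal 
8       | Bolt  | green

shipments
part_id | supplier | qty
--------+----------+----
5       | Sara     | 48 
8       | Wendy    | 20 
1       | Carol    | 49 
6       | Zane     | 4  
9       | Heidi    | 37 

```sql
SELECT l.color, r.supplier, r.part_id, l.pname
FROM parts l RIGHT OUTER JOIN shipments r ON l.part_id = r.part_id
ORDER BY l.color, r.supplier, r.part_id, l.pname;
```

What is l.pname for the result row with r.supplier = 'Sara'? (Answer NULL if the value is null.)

RIGHT JOIN keeps every row from `shipments`; unmatched rows get NULL for `parts`'s columns.
Matching on l.part_id = r.part_id.
- l[0] part_id=7 → no match.
- l[1] part_id=2 → no match.
- l[2] part_id=8 → 1 match(es) in r → 1 row(s).
- 4 r row(s) had no l match → kept, l columns NULL.

NULL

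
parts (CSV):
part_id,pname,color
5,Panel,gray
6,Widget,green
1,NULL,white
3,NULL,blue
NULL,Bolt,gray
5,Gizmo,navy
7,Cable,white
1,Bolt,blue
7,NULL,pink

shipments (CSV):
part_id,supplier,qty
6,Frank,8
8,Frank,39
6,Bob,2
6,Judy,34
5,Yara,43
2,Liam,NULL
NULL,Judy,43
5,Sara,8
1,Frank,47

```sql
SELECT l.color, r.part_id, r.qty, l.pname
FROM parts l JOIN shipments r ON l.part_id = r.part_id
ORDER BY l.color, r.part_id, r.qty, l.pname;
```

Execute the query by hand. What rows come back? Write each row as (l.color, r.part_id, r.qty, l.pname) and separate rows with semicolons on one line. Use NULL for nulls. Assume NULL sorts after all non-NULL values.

(blue, 1, 47, Bolt); (gray, 5, 8, Panel); (gray, 5, 43, Panel); (green, 6, 2, Widget); (green, 6, 8, Widget); (green, 6, 34, Widget); (navy, 5, 8, Gizmo); (navy, 5, 43, Gizmo); (white, 1, 47, NULL)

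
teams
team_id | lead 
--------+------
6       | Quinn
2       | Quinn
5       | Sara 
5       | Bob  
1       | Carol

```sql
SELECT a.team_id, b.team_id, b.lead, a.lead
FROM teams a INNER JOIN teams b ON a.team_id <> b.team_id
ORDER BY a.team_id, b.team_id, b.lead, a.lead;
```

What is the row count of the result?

18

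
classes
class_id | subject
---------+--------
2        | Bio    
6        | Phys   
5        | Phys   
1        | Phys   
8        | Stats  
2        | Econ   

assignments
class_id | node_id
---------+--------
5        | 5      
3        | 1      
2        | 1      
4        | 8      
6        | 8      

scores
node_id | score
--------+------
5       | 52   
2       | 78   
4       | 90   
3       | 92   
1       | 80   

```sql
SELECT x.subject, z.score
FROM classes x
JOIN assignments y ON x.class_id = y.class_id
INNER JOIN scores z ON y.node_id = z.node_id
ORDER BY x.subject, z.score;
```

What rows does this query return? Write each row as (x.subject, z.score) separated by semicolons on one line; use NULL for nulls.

(Bio, 80); (Econ, 80); (Phys, 52)

Evaluate left to right. First `classes x INNER JOIN assignments y` on class_id: 4 row(s).
Then INNER JOIN `scores z` on node_id: keep only rows whose y.node_id appears in z.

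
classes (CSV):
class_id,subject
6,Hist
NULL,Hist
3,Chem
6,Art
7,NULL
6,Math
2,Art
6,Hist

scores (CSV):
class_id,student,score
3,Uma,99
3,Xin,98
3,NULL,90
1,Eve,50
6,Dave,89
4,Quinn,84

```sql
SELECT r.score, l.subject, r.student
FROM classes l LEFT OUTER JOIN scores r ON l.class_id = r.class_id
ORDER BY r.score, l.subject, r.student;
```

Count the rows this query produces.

10

LEFT JOIN keeps every row from `classes`; unmatched rows get NULL for `scores`'s columns.
Matching on l.class_id = r.class_id. A NULL in a compared column never satisfies the condition.
Matched pairs: 7; unmatched l rows kept: 3.
Total: 7 matched + 3 padded = 10 rows.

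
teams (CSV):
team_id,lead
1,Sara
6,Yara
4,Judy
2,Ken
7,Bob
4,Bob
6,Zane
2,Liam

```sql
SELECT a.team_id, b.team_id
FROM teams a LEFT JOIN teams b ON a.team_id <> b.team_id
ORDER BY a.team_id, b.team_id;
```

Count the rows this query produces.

LEFT JOIN keeps every row from `teams a`; unmatched rows get NULL for `teams b`'s columns.
Matching on a.team_id <> b.team_id.
- a (team_id=1) pairs with 7 row(s) of b.
- a (team_id=6) pairs with 6 row(s) of b.
- a (team_id=4) pairs with 6 row(s) of b.
- a (team_id=2) pairs with 6 row(s) of b.
- a (team_id=7) pairs with 7 row(s) of b.
- a (team_id=4) pairs with 6 row(s) of b.
- a (team_id=6) pairs with 6 row(s) of b.
- a (team_id=2) pairs with 6 row(s) of b.
Total: 50 rows.

50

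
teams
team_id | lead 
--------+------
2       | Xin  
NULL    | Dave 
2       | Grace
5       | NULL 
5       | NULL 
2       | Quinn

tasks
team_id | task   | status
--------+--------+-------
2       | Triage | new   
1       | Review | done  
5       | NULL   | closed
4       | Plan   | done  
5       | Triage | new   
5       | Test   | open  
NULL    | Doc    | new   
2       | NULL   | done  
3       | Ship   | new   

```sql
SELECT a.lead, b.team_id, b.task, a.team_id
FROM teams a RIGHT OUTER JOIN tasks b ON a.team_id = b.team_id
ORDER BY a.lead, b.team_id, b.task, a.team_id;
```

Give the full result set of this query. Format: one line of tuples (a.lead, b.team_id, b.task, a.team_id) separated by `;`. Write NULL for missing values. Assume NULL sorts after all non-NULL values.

(Grace, 2, Triage, 2); (Grace, 2, NULL, 2); (Quinn, 2, Triage, 2); (Quinn, 2, NULL, 2); (Xin, 2, Triage, 2); (Xin, 2, NULL, 2); (NULL, 1, Review, NULL); (NULL, 3, Ship, NULL); (NULL, 4, Plan, NULL); (NULL, 5, Test, 5); (NULL, 5, Test, 5); (NULL, 5, Triage, 5); (NULL, 5, Triage, 5); (NULL, 5, NULL, 5); (NULL, 5, NULL, 5); (NULL, NULL, Doc, NULL)

RIGHT JOIN keeps every row from `tasks`; unmatched rows get NULL for `teams`'s columns.
Matching on a.team_id = b.team_id. A NULL in a compared column never satisfies the condition.
Matched pairs: 12; unmatched b rows kept: 4.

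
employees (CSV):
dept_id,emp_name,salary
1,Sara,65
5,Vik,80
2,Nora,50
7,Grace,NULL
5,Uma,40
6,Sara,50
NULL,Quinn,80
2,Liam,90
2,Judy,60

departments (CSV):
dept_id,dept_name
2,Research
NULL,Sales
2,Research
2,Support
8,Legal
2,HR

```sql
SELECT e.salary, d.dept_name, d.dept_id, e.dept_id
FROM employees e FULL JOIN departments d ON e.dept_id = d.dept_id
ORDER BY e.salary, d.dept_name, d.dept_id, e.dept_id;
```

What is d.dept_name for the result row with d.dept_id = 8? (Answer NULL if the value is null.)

FULL OUTER JOIN keeps every row from both sides; unmatched rows get NULL for the other side's columns.
Matching on e.dept_id = d.dept_id. A NULL in a compared column never satisfies the condition.
- dept_id=1: no d row matches, row kept with d columns NULL.
- dept_id=5: no d row matches, row kept with d columns NULL.
- dept_id=2: 4 matching d row(s), so 4 row(s) emitted.
- dept_id=7: no d row matches, row kept with d columns NULL.
- dept_id=5: no d row matches, row kept with d columns NULL.
- dept_id=6: no d row matches, row kept with d columns NULL.
- dept_id=NULL: no d row matches, row kept with d columns NULL.
- dept_id=2: 4 matching d row(s), so 4 row(s) emitted.
- dept_id=2: 4 matching d row(s), so 4 row(s) emitted.
- 2 d row(s) had no e match → kept, e columns NULL.

Legal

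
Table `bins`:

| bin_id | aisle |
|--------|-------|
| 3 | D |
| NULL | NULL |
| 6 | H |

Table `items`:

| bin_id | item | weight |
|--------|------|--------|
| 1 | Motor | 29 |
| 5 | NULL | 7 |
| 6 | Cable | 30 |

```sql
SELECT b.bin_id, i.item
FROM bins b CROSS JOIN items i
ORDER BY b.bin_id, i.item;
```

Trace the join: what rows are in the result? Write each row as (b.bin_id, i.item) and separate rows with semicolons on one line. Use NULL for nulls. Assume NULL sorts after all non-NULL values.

(3, Cable); (3, Motor); (3, NULL); (6, Cable); (6, Motor); (6, NULL); (NULL, Cable); (NULL, Motor); (NULL, NULL)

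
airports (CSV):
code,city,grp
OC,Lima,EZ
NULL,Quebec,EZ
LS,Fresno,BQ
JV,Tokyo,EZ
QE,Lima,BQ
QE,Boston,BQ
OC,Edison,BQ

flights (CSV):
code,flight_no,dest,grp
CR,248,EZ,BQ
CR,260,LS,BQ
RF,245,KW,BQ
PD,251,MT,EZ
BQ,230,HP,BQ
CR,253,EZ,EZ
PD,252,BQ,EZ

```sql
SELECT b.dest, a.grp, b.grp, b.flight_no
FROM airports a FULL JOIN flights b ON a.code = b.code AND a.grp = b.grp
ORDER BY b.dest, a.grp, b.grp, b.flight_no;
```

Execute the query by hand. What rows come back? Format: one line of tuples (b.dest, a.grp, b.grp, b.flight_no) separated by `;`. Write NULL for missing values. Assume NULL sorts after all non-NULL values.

(BQ, NULL, EZ, 252); (EZ, NULL, BQ, 248); (EZ, NULL, EZ, 253); (HP, NULL, BQ, 230); (KW, NULL, BQ, 245); (LS, NULL, BQ, 260); (MT, NULL, EZ, 251); (NULL, BQ, NULL, NULL); (NULL, BQ, NULL, NULL); (NULL, BQ, NULL, NULL); (NULL, BQ, NULL, NULL); (NULL, EZ, NULL, NULL); (NULL, EZ, NULL, NULL); (NULL, EZ, NULL, NULL)

FULL OUTER JOIN keeps every row from both sides; unmatched rows get NULL for the other side's columns.
Matching on a.code = b.code AND a.grp = b.grp. A NULL in a compared column never satisfies the condition.
- code=OC, grp=EZ: no b row matches, row kept with b columns NULL.
- code=NULL, grp=EZ: no b row matches, row kept with b columns NULL.
- code=LS, grp=BQ: no b row matches, row kept with b columns NULL.
- code=JV, grp=EZ: no b row matches, row kept with b columns NULL.
- code=QE, grp=BQ: no b row matches, row kept with b columns NULL.
- code=QE, grp=BQ: no b row matches, row kept with b columns NULL.
- code=OC, grp=BQ: no b row matches, row kept with b columns NULL.
- 7 b row(s) had no a match → kept, a columns NULL.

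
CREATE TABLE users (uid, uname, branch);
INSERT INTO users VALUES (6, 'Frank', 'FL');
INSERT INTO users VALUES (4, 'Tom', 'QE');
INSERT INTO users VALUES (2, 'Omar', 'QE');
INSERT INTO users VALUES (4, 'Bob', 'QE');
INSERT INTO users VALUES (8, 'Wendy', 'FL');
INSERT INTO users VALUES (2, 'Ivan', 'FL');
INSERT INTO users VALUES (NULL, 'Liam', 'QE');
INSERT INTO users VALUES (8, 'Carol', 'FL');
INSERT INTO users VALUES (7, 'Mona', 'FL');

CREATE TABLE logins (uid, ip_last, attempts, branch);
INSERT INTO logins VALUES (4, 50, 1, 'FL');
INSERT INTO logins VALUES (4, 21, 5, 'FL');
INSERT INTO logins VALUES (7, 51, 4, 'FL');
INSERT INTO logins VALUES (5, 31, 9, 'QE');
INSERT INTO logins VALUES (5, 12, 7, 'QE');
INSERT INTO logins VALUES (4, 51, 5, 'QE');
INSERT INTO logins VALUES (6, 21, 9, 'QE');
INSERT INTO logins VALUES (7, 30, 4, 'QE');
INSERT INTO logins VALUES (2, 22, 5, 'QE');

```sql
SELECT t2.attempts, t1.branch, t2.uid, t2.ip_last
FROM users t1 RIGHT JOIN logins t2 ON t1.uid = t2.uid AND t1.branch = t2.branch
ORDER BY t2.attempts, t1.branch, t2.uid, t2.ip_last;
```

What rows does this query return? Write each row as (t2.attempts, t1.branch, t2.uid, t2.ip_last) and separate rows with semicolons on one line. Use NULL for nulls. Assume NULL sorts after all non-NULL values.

(1, NULL, 4, 50); (4, FL, 7, 51); (4, NULL, 7, 30); (5, QE, 2, 22); (5, QE, 4, 51); (5, QE, 4, 51); (5, NULL, 4, 21); (7, NULL, 5, 12); (9, NULL, 5, 31); (9, NULL, 6, 21)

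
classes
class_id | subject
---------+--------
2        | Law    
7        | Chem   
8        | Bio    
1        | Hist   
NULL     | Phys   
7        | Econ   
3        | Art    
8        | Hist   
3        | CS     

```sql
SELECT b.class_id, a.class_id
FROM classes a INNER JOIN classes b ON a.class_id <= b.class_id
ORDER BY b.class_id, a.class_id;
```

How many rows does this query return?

39

INNER JOIN keeps only pairs where the ON condition holds.
Matching on a.class_id <= b.class_id. A NULL in a compared column never satisfies the condition.
Matched pairs: 39.
Total: 39 rows.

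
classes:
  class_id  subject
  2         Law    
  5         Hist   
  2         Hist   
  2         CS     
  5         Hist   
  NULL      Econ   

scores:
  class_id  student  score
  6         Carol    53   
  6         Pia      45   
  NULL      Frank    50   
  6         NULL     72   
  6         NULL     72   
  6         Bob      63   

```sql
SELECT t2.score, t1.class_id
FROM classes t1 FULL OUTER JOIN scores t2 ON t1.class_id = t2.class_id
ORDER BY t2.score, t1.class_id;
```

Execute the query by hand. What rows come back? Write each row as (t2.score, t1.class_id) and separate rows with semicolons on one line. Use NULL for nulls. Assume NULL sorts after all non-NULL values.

(45, NULL); (50, NULL); (53, NULL); (63, NULL); (72, NULL); (72, NULL); (NULL, 2); (NULL, 2); (NULL, 2); (NULL, 5); (NULL, 5); (NULL, NULL)

FULL OUTER JOIN keeps every row from both sides; unmatched rows get NULL for the other side's columns.
Matching on t1.class_id = t2.class_id. A NULL in a compared column never satisfies the condition.
Matched pairs: 0; unmatched t1 rows kept: 6; unmatched t2 rows kept: 6.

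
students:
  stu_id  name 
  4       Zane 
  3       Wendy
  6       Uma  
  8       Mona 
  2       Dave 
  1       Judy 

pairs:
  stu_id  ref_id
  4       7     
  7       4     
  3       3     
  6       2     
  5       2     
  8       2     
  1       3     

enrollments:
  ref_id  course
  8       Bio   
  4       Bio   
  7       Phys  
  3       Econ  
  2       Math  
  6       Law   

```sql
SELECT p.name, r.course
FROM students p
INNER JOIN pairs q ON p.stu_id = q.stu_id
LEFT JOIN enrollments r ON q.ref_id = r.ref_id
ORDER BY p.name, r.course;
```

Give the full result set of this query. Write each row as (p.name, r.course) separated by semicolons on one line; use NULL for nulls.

(Judy, Econ); (Mona, Math); (Uma, Math); (Wendy, Econ); (Zane, Phys)

Joins associate left-to-right: students INNER JOIN pairs on stu_id gives 5 intermediate row(s).
Then LEFT JOIN `enrollments r` on ref_id: each of those 5 rows is kept; rows whose q.ref_id has no match in r get NULL for r's columns.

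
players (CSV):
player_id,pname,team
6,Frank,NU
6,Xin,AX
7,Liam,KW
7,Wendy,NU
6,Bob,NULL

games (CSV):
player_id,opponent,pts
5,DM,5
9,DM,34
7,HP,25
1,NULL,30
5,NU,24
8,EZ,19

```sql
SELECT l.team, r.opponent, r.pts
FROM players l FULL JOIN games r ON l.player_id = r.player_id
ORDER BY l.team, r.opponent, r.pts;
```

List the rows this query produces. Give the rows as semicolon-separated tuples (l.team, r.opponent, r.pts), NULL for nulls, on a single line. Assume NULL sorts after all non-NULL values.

FULL OUTER JOIN keeps every row from both sides; unmatched rows get NULL for the other side's columns.
Matching on l.player_id = r.player_id.
- player_id=6: no r row matches, row kept with r columns NULL.
- player_id=6: no r row matches, row kept with r columns NULL.
- player_id=7: 1 matching r row(s), so 1 row(s) emitted.
- player_id=7: 1 matching r row(s), so 1 row(s) emitted.
- player_id=6: no r row matches, row kept with r columns NULL.
- 5 r row(s) had no l match → kept, l columns NULL.
After projecting and ordering:
l.team | r.opponent | r.pts
AX | NULL | NULL
KW | HP | 25
NU | HP | 25
NU | NULL | NULL
NULL | DM | 5
NULL | DM | 34
NULL | EZ | 19
NULL | NU | 24
NULL | NULL | 30
NULL | NULL | NULL

(AX, NULL, NULL); (KW, HP, 25); (NU, HP, 25); (NU, NULL, NULL); (NULL, DM, 5); (NULL, DM, 34); (NULL, EZ, 19); (NULL, NU, 24); (NULL, NULL, 30); (NULL, NULL, NULL)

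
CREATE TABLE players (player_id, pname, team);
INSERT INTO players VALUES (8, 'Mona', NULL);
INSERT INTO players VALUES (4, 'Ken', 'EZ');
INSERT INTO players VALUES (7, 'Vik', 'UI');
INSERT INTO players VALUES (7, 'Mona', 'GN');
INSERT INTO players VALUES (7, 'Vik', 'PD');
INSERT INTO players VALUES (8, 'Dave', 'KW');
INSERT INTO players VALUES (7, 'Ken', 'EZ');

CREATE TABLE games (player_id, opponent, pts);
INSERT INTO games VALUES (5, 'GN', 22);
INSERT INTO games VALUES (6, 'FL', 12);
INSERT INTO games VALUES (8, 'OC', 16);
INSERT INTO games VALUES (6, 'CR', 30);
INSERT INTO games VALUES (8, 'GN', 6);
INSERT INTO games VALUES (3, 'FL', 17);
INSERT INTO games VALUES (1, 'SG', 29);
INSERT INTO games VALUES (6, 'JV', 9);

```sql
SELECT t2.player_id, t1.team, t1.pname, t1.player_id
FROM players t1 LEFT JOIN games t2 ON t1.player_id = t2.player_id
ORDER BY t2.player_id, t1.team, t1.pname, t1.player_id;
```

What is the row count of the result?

LEFT JOIN keeps every row from `players`; unmatched rows get NULL for `games`'s columns.
Matching on t1.player_id = t2.player_id.
- player_id=8: 2 matching t2 row(s), so 2 row(s) emitted.
- player_id=4: no t2 row matches, row kept with t2 columns NULL.
- player_id=7: no t2 row matches, row kept with t2 columns NULL.
- player_id=7: no t2 row matches, row kept with t2 columns NULL.
- player_id=7: no t2 row matches, row kept with t2 columns NULL.
- player_id=8: 2 matching t2 row(s), so 2 row(s) emitted.
- player_id=7: no t2 row matches, row kept with t2 columns NULL.
Total: 4 matched + 5 padded = 9 rows.

9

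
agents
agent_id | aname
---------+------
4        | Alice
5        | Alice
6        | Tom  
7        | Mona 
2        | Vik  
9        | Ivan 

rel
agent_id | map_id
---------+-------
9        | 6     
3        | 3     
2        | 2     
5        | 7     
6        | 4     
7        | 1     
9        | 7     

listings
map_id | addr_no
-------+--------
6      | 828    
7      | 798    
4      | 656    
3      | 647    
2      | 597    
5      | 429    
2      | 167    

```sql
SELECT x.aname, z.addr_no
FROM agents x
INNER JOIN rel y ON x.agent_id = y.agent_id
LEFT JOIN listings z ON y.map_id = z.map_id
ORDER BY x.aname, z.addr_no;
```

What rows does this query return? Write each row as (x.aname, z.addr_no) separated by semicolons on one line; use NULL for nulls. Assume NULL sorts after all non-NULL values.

(Alice, 798); (Ivan, 798); (Ivan, 828); (Mona, NULL); (Tom, 656); (Vik, 167); (Vik, 597)

Evaluate left to right. First `agents x INNER JOIN rel y` on agent_id: 6 row(s).
Then LEFT JOIN `listings z` on map_id: each of those 6 rows is kept; rows whose y.map_id has no match in z get NULL for z's columns.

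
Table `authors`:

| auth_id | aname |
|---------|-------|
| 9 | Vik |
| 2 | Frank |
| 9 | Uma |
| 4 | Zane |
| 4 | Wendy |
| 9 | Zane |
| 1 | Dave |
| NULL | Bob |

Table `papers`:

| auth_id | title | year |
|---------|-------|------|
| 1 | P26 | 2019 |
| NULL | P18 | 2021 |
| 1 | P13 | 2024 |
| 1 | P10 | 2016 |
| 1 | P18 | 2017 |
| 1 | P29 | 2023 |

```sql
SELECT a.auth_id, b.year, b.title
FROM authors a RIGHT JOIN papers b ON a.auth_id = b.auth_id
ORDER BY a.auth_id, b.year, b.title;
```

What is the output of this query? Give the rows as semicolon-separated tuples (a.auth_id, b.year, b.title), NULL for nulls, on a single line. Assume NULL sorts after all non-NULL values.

(1, 2016, P10); (1, 2017, P18); (1, 2019, P26); (1, 2023, P29); (1, 2024, P13); (NULL, 2021, P18)

RIGHT JOIN keeps every row from `papers`; unmatched rows get NULL for `authors`'s columns.
Matching on a.auth_id = b.auth_id. A NULL in a compared column never satisfies the condition.
- a[0] auth_id=9 → no match.
- a[1] auth_id=2 → no match.
- a[2] auth_id=9 → no match.
- a[3] auth_id=4 → no match.
- a[4] auth_id=4 → no match.
- a[5] auth_id=9 → no match.
- a[6] auth_id=1 → 5 match(es) in b → 5 row(s).
- a[7] auth_id=NULL → no match.
- 1 b row(s) had no a match → kept, a columns NULL.
After projecting and ordering:
a.auth_id | b.year | b.title
1 | 2016 | P10
1 | 2017 | P18
1 | 2019 | P26
1 | 2023 | P29
1 | 2024 | P13
NULL | 2021 | P18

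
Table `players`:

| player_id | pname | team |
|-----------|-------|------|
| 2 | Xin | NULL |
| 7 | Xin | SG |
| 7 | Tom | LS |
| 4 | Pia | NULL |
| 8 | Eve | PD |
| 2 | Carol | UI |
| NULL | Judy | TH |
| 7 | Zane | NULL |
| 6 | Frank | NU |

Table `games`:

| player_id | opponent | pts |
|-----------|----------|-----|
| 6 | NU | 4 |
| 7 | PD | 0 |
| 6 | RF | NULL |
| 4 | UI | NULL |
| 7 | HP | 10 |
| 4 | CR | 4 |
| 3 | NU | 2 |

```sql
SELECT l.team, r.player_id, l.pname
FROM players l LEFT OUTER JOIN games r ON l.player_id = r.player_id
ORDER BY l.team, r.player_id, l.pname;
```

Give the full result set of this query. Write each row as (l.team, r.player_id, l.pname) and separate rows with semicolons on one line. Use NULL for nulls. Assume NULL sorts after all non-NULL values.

(LS, 7, Tom); (LS, 7, Tom); (NU, 6, Frank); (NU, 6, Frank); (PD, NULL, Eve); (SG, 7, Xin); (SG, 7, Xin); (TH, NULL, Judy); (UI, NULL, Carol); (NULL, 4, Pia); (NULL, 4, Pia); (NULL, 7, Zane); (NULL, 7, Zane); (NULL, NULL, Xin)

LEFT JOIN keeps every row from `players`; unmatched rows get NULL for `games`'s columns.
Matching on l.player_id = r.player_id. A NULL in a compared column never satisfies the condition.
- l[0] player_id=2 → no match; kept with NULLs on the r side.
- l[1] player_id=7 → 2 match(es) in r → 2 row(s).
- l[2] player_id=7 → 2 match(es) in r → 2 row(s).
- l[3] player_id=4 → 2 match(es) in r → 2 row(s).
- l[4] player_id=8 → no match; kept with NULLs on the r side.
- l[5] player_id=2 → no match; kept with NULLs on the r side.
- l[6] player_id=NULL → no match; kept with NULLs on the r side.
- l[7] player_id=7 → 2 match(es) in r → 2 row(s).
- l[8] player_id=6 → 2 match(es) in r → 2 row(s).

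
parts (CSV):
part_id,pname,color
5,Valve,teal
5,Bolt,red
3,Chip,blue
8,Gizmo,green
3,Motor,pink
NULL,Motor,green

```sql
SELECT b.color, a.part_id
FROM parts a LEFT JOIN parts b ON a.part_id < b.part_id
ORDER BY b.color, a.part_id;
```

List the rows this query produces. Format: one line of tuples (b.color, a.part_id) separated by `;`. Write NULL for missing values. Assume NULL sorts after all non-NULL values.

LEFT JOIN keeps every row from `parts a`; unmatched rows get NULL for `parts b`'s columns.
Matching on a.part_id < b.part_id. A NULL in a compared column never satisfies the condition.
- a[0] part_id=5 → 1 match(es) in b → 1 row(s).
- a[1] part_id=5 → 1 match(es) in b → 1 row(s).
- a[2] part_id=3 → 3 match(es) in b → 3 row(s).
- a[3] part_id=8 → no match; kept with NULLs on the b side.
- a[4] part_id=3 → 3 match(es) in b → 3 row(s).
- a[5] part_id=NULL → no match; kept with NULLs on the b side.
After projecting and ordering:
b.color | a.part_id
green | 3
green | 3
green | 5
green | 5
red | 3
red | 3
teal | 3
teal | 3
NULL | 8
NULL | NULL

(green, 3); (green, 3); (green, 5); (green, 5); (red, 3); (red, 3); (teal, 3); (teal, 3); (NULL, 8); (NULL, NULL)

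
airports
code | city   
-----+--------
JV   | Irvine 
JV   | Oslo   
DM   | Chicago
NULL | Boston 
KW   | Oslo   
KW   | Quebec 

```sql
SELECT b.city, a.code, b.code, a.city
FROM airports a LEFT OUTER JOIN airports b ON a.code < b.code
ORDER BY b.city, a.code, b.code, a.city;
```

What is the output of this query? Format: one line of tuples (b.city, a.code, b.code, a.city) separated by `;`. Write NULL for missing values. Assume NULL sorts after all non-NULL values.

(Irvine, DM, JV, Chicago); (Oslo, DM, JV, Chicago); (Oslo, DM, KW, Chicago); (Oslo, JV, KW, Irvine); (Oslo, JV, KW, Oslo); (Quebec, DM, KW, Chicago); (Quebec, JV, KW, Irvine); (Quebec, JV, KW, Oslo); (NULL, KW, NULL, Oslo); (NULL, KW, NULL, Quebec); (NULL, NULL, NULL, Boston)

LEFT JOIN keeps every row from `airports a`; unmatched rows get NULL for `airports b`'s columns.
Matching on a.code < b.code. A NULL in a compared column never satisfies the condition.
Matched pairs: 8; unmatched a rows kept: 3.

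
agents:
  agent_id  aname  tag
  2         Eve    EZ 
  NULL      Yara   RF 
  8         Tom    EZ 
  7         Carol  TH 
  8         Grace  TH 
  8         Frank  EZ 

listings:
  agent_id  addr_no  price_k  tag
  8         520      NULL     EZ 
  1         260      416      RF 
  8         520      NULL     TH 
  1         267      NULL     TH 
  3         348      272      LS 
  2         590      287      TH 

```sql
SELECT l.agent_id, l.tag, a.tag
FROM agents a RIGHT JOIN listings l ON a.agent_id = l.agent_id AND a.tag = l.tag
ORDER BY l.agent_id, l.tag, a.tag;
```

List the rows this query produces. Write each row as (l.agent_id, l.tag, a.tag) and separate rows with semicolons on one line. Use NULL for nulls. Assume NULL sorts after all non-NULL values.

RIGHT JOIN keeps every row from `listings`; unmatched rows get NULL for `agents`'s columns.
Matching on a.agent_id = l.agent_id AND a.tag = l.tag. A NULL in a compared column never satisfies the condition.
- a[0] agent_id=2, tag=EZ → no match.
- a[1] agent_id=NULL, tag=RF → no match.
- a[2] agent_id=8, tag=EZ → 1 match(es) in l → 1 row(s).
- a[3] agent_id=7, tag=TH → no match.
- a[4] agent_id=8, tag=TH → 1 match(es) in l → 1 row(s).
- a[5] agent_id=8, tag=EZ → 1 match(es) in l → 1 row(s).
- plus 4 unmatched l row(s), each kept with NULL a columns.
After projecting and ordering:
l.agent_id | l.tag | a.tag
1 | RF | NULL
1 | TH | NULL
2 | TH | NULL
3 | LS | NULL
8 | EZ | EZ
8 | EZ | EZ
8 | TH | TH

(1, RF, NULL); (1, TH, NULL); (2, TH, NULL); (3, LS, NULL); (8, EZ, EZ); (8, EZ, EZ); (8, TH, TH)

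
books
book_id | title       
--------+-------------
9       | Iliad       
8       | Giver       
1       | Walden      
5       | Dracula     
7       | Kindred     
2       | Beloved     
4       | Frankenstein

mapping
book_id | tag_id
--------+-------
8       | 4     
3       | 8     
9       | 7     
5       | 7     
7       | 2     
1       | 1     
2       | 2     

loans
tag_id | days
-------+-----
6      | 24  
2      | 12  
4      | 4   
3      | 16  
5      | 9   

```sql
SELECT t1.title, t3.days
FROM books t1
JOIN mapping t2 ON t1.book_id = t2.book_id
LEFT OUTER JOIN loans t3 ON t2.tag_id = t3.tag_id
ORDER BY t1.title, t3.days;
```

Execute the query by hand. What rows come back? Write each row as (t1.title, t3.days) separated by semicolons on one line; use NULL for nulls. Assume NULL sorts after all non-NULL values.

(Beloved, 12); (Dracula, NULL); (Giver, 4); (Iliad, NULL); (Kindred, 12); (Walden, NULL)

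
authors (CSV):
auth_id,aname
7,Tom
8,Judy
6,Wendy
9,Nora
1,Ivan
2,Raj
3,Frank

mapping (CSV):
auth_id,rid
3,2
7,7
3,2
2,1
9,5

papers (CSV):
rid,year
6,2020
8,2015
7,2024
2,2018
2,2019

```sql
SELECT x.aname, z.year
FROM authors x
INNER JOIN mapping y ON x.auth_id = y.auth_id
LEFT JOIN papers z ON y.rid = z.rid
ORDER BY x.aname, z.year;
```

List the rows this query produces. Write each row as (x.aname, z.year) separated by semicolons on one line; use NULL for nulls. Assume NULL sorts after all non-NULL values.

Step 1 — x INNER JOIN y on auth_id → 5 row(s).
Then LEFT JOIN `papers z` on rid: each of those 5 rows is kept; rows whose y.rid has no match in z get NULL for z's columns.

(Frank, 2018); (Frank, 2018); (Frank, 2019); (Frank, 2019); (Nora, NULL); (Raj, NULL); (Tom, 2024)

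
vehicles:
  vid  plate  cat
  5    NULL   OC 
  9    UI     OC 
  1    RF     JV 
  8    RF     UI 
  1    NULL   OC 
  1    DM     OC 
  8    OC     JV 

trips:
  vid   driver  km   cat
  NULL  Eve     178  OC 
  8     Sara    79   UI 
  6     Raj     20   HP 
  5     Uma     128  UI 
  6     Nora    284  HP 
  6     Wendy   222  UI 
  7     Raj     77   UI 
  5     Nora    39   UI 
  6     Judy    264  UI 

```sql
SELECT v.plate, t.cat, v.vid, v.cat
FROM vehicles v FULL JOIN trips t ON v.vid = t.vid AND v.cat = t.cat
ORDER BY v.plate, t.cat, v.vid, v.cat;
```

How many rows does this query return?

15

FULL OUTER JOIN keeps every row from both sides; unmatched rows get NULL for the other side's columns.
Matching on v.vid = t.vid AND v.cat = t.cat. A NULL in a compared column never satisfies the condition.
- v row (vid=5, cat=OC): no match → kept, t columns NULL.
- v row (vid=9, cat=OC): no match → kept, t columns NULL.
- v row (vid=1, cat=JV): no match → kept, t columns NULL.
- v row (vid=8, cat=UI): matches 1 t row(s) → 1 output row(s).
- v row (vid=1, cat=OC): no match → kept, t columns NULL.
- v row (vid=1, cat=OC): no match → kept, t columns NULL.
- v row (vid=8, cat=JV): no match → kept, t columns NULL.
- 8 row(s) from t found no v partner → padded with NULL.
Total: 1 matched + 14 padded = 15 rows.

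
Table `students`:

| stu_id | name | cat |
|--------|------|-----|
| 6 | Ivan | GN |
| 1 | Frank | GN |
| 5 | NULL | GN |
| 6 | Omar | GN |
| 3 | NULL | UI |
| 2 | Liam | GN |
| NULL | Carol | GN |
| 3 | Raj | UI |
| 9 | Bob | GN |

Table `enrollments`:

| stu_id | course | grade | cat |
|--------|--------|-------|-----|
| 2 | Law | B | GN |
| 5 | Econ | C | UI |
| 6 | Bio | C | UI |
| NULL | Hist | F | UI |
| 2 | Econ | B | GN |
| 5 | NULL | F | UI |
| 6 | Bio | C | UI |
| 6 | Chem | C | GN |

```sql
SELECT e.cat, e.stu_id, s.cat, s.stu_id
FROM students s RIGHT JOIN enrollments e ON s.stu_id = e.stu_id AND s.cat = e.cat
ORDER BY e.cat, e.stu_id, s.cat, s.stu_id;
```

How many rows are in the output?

9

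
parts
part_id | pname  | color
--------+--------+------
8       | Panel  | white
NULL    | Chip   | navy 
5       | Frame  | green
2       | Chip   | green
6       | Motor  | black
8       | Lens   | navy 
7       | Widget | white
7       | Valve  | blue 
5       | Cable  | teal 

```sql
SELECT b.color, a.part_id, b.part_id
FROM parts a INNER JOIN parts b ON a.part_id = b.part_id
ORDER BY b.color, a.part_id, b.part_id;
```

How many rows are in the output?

INNER JOIN keeps only pairs where the ON condition holds.
Matching on a.part_id = b.part_id. A NULL in a compared column never satisfies the condition.
- a row (part_id=8): matches 2 b row(s) → 2 output row(s).
- a row (part_id=NULL): no match → dropped.
- a row (part_id=5): matches 2 b row(s) → 2 output row(s).
- a row (part_id=2): matches 1 b row(s) → 1 output row(s).
- a row (part_id=6): matches 1 b row(s) → 1 output row(s).
- a row (part_id=8): matches 2 b row(s) → 2 output row(s).
- a row (part_id=7): matches 2 b row(s) → 2 output row(s).
- a row (part_id=7): matches 2 b row(s) → 2 output row(s).
- a row (part_id=5): matches 2 b row(s) → 2 output row(s).
Total: 14 rows.

14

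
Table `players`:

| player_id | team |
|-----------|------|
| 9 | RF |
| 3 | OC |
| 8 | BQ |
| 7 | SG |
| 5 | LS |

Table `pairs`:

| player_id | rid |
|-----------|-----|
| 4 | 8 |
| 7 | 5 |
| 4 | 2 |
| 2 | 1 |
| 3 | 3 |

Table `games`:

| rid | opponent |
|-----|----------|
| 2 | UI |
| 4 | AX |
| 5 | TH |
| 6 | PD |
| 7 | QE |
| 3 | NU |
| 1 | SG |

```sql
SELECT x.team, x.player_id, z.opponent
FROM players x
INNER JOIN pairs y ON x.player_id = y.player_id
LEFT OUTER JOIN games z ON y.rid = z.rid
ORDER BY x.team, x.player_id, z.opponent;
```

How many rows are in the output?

2

Evaluate left to right. First `players x INNER JOIN pairs y` on player_id: 2 row(s).
Then LEFT JOIN `games z` on rid: each of those 2 rows is kept; rows whose y.rid has no match in z get NULL for z's columns.
Result: 2 row(s).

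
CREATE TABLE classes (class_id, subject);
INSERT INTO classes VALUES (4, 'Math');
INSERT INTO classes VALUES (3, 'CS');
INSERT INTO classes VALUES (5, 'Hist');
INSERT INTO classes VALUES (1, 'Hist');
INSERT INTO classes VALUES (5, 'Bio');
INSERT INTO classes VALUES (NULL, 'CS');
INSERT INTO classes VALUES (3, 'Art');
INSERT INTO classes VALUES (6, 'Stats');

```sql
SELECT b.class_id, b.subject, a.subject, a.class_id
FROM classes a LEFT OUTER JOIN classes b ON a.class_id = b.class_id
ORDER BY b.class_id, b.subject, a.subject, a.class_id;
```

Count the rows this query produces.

LEFT JOIN keeps every row from `classes a`; unmatched rows get NULL for `classes b`'s columns.
Matching on a.class_id = b.class_id. A NULL in a compared column never satisfies the condition.
- a row (class_id=4): matches 1 b row(s) → 1 output row(s).
- a row (class_id=3): matches 2 b row(s) → 2 output row(s).
- a row (class_id=5): matches 2 b row(s) → 2 output row(s).
- a row (class_id=1): matches 1 b row(s) → 1 output row(s).
- a row (class_id=5): matches 2 b row(s) → 2 output row(s).
- a row (class_id=NULL): no match → kept, b columns NULL.
- a row (class_id=3): matches 2 b row(s) → 2 output row(s).
- a row (class_id=6): matches 1 b row(s) → 1 output row(s).
Total: 11 matched + 1 padded = 12 rows.

12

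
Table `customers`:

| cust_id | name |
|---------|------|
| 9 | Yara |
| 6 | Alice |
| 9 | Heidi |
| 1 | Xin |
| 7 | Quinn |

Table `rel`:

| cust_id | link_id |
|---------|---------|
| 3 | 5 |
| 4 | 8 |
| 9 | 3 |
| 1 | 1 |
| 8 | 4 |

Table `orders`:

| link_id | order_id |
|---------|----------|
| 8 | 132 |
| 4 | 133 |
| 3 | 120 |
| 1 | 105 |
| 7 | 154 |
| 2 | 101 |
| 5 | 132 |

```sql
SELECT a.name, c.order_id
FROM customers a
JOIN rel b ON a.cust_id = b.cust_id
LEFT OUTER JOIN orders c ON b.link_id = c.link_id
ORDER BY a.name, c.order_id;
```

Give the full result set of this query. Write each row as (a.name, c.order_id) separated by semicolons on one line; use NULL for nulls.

Step 1 — a INNER JOIN b on cust_id → 3 row(s).
Then LEFT JOIN `orders c` on link_id: each of those 3 rows is kept; rows whose b.link_id has no match in c get NULL for c's columns.

(Heidi, 120); (Xin, 105); (Yara, 120)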